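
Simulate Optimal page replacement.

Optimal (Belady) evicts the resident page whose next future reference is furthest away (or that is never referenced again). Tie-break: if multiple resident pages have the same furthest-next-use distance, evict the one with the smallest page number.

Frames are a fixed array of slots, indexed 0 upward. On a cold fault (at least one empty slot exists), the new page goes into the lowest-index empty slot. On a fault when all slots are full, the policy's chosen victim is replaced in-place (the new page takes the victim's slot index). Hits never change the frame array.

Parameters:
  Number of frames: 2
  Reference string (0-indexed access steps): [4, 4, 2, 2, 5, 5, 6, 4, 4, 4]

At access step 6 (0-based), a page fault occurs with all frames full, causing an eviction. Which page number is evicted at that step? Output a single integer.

Answer: 5

Derivation:
Step 0: ref 4 -> FAULT, frames=[4,-]
Step 1: ref 4 -> HIT, frames=[4,-]
Step 2: ref 2 -> FAULT, frames=[4,2]
Step 3: ref 2 -> HIT, frames=[4,2]
Step 4: ref 5 -> FAULT, evict 2, frames=[4,5]
Step 5: ref 5 -> HIT, frames=[4,5]
Step 6: ref 6 -> FAULT, evict 5, frames=[4,6]
At step 6: evicted page 5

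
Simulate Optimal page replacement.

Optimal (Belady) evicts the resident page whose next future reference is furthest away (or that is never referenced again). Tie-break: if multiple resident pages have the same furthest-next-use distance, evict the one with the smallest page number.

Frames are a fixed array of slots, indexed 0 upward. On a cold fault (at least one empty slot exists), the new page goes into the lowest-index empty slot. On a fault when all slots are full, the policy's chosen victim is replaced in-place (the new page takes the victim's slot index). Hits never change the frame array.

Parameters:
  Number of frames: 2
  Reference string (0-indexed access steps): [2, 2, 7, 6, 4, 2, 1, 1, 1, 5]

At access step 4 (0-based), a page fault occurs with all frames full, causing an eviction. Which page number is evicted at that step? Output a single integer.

Step 0: ref 2 -> FAULT, frames=[2,-]
Step 1: ref 2 -> HIT, frames=[2,-]
Step 2: ref 7 -> FAULT, frames=[2,7]
Step 3: ref 6 -> FAULT, evict 7, frames=[2,6]
Step 4: ref 4 -> FAULT, evict 6, frames=[2,4]
At step 4: evicted page 6

Answer: 6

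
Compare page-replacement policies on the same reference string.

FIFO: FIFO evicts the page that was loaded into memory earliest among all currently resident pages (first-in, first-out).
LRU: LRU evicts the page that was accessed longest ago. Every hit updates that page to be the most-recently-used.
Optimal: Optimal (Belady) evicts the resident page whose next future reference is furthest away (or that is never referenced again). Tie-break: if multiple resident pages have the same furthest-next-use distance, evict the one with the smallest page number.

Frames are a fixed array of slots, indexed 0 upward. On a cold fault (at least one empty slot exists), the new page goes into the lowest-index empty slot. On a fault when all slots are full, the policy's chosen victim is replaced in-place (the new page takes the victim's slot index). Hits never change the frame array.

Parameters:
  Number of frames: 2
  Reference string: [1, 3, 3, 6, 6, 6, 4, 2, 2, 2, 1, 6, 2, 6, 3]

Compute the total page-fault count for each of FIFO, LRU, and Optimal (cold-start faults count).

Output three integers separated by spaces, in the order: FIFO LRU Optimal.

Answer: 9 9 7

Derivation:
--- FIFO ---
  step 0: ref 1 -> FAULT, frames=[1,-] (faults so far: 1)
  step 1: ref 3 -> FAULT, frames=[1,3] (faults so far: 2)
  step 2: ref 3 -> HIT, frames=[1,3] (faults so far: 2)
  step 3: ref 6 -> FAULT, evict 1, frames=[6,3] (faults so far: 3)
  step 4: ref 6 -> HIT, frames=[6,3] (faults so far: 3)
  step 5: ref 6 -> HIT, frames=[6,3] (faults so far: 3)
  step 6: ref 4 -> FAULT, evict 3, frames=[6,4] (faults so far: 4)
  step 7: ref 2 -> FAULT, evict 6, frames=[2,4] (faults so far: 5)
  step 8: ref 2 -> HIT, frames=[2,4] (faults so far: 5)
  step 9: ref 2 -> HIT, frames=[2,4] (faults so far: 5)
  step 10: ref 1 -> FAULT, evict 4, frames=[2,1] (faults so far: 6)
  step 11: ref 6 -> FAULT, evict 2, frames=[6,1] (faults so far: 7)
  step 12: ref 2 -> FAULT, evict 1, frames=[6,2] (faults so far: 8)
  step 13: ref 6 -> HIT, frames=[6,2] (faults so far: 8)
  step 14: ref 3 -> FAULT, evict 6, frames=[3,2] (faults so far: 9)
  FIFO total faults: 9
--- LRU ---
  step 0: ref 1 -> FAULT, frames=[1,-] (faults so far: 1)
  step 1: ref 3 -> FAULT, frames=[1,3] (faults so far: 2)
  step 2: ref 3 -> HIT, frames=[1,3] (faults so far: 2)
  step 3: ref 6 -> FAULT, evict 1, frames=[6,3] (faults so far: 3)
  step 4: ref 6 -> HIT, frames=[6,3] (faults so far: 3)
  step 5: ref 6 -> HIT, frames=[6,3] (faults so far: 3)
  step 6: ref 4 -> FAULT, evict 3, frames=[6,4] (faults so far: 4)
  step 7: ref 2 -> FAULT, evict 6, frames=[2,4] (faults so far: 5)
  step 8: ref 2 -> HIT, frames=[2,4] (faults so far: 5)
  step 9: ref 2 -> HIT, frames=[2,4] (faults so far: 5)
  step 10: ref 1 -> FAULT, evict 4, frames=[2,1] (faults so far: 6)
  step 11: ref 6 -> FAULT, evict 2, frames=[6,1] (faults so far: 7)
  step 12: ref 2 -> FAULT, evict 1, frames=[6,2] (faults so far: 8)
  step 13: ref 6 -> HIT, frames=[6,2] (faults so far: 8)
  step 14: ref 3 -> FAULT, evict 2, frames=[6,3] (faults so far: 9)
  LRU total faults: 9
--- Optimal ---
  step 0: ref 1 -> FAULT, frames=[1,-] (faults so far: 1)
  step 1: ref 3 -> FAULT, frames=[1,3] (faults so far: 2)
  step 2: ref 3 -> HIT, frames=[1,3] (faults so far: 2)
  step 3: ref 6 -> FAULT, evict 3, frames=[1,6] (faults so far: 3)
  step 4: ref 6 -> HIT, frames=[1,6] (faults so far: 3)
  step 5: ref 6 -> HIT, frames=[1,6] (faults so far: 3)
  step 6: ref 4 -> FAULT, evict 6, frames=[1,4] (faults so far: 4)
  step 7: ref 2 -> FAULT, evict 4, frames=[1,2] (faults so far: 5)
  step 8: ref 2 -> HIT, frames=[1,2] (faults so far: 5)
  step 9: ref 2 -> HIT, frames=[1,2] (faults so far: 5)
  step 10: ref 1 -> HIT, frames=[1,2] (faults so far: 5)
  step 11: ref 6 -> FAULT, evict 1, frames=[6,2] (faults so far: 6)
  step 12: ref 2 -> HIT, frames=[6,2] (faults so far: 6)
  step 13: ref 6 -> HIT, frames=[6,2] (faults so far: 6)
  step 14: ref 3 -> FAULT, evict 2, frames=[6,3] (faults so far: 7)
  Optimal total faults: 7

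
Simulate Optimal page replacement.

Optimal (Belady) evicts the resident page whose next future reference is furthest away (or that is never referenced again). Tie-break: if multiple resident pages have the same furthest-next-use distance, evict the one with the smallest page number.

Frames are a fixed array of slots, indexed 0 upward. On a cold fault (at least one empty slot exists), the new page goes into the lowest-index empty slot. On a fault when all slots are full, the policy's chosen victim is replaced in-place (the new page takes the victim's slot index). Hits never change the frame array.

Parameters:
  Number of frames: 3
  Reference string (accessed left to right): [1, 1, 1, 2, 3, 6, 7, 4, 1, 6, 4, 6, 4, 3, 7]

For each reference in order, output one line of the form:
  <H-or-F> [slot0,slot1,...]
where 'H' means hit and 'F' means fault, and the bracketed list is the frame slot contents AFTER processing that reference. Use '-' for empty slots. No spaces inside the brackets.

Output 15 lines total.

F [1,-,-]
H [1,-,-]
H [1,-,-]
F [1,2,-]
F [1,2,3]
F [1,6,3]
F [1,6,7]
F [1,6,4]
H [1,6,4]
H [1,6,4]
H [1,6,4]
H [1,6,4]
H [1,6,4]
F [3,6,4]
F [7,6,4]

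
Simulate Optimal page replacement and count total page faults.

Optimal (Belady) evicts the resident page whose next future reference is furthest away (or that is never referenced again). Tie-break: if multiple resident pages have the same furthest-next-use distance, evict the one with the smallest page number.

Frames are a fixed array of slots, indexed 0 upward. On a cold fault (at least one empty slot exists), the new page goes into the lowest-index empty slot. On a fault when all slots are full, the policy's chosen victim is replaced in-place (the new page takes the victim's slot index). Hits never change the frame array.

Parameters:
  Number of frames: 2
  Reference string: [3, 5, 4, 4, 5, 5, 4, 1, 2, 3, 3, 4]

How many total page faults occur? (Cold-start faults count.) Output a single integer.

Step 0: ref 3 → FAULT, frames=[3,-]
Step 1: ref 5 → FAULT, frames=[3,5]
Step 2: ref 4 → FAULT (evict 3), frames=[4,5]
Step 3: ref 4 → HIT, frames=[4,5]
Step 4: ref 5 → HIT, frames=[4,5]
Step 5: ref 5 → HIT, frames=[4,5]
Step 6: ref 4 → HIT, frames=[4,5]
Step 7: ref 1 → FAULT (evict 5), frames=[4,1]
Step 8: ref 2 → FAULT (evict 1), frames=[4,2]
Step 9: ref 3 → FAULT (evict 2), frames=[4,3]
Step 10: ref 3 → HIT, frames=[4,3]
Step 11: ref 4 → HIT, frames=[4,3]
Total faults: 6

Answer: 6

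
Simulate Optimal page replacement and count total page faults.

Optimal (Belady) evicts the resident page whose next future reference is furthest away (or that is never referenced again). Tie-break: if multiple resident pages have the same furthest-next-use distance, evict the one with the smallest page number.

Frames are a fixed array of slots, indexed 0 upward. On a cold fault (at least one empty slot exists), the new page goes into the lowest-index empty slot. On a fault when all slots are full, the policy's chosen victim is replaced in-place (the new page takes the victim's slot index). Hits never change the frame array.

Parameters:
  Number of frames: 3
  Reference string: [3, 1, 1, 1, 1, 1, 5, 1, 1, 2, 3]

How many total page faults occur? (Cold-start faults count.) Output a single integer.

Answer: 4

Derivation:
Step 0: ref 3 → FAULT, frames=[3,-,-]
Step 1: ref 1 → FAULT, frames=[3,1,-]
Step 2: ref 1 → HIT, frames=[3,1,-]
Step 3: ref 1 → HIT, frames=[3,1,-]
Step 4: ref 1 → HIT, frames=[3,1,-]
Step 5: ref 1 → HIT, frames=[3,1,-]
Step 6: ref 5 → FAULT, frames=[3,1,5]
Step 7: ref 1 → HIT, frames=[3,1,5]
Step 8: ref 1 → HIT, frames=[3,1,5]
Step 9: ref 2 → FAULT (evict 1), frames=[3,2,5]
Step 10: ref 3 → HIT, frames=[3,2,5]
Total faults: 4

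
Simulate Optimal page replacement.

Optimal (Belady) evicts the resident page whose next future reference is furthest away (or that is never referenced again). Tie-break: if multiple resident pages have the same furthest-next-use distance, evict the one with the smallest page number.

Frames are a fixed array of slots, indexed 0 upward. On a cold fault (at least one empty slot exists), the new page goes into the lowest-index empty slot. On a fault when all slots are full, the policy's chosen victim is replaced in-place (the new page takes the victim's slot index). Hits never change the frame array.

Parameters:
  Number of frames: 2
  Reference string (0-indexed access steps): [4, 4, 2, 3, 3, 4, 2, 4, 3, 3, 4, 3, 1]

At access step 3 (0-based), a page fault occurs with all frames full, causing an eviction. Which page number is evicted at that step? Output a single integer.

Step 0: ref 4 -> FAULT, frames=[4,-]
Step 1: ref 4 -> HIT, frames=[4,-]
Step 2: ref 2 -> FAULT, frames=[4,2]
Step 3: ref 3 -> FAULT, evict 2, frames=[4,3]
At step 3: evicted page 2

Answer: 2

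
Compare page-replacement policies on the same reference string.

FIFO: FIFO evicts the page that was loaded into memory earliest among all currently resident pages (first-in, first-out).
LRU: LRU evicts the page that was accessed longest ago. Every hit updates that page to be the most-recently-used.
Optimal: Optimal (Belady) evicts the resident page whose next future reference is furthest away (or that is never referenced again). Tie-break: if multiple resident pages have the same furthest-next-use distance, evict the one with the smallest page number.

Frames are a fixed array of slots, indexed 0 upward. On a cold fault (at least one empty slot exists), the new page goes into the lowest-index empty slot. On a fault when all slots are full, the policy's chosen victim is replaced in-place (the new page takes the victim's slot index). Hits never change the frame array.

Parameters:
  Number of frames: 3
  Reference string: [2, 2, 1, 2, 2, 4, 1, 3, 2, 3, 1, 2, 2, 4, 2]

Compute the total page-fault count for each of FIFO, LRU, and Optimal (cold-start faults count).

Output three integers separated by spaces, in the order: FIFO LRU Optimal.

Answer: 7 6 5

Derivation:
--- FIFO ---
  step 0: ref 2 -> FAULT, frames=[2,-,-] (faults so far: 1)
  step 1: ref 2 -> HIT, frames=[2,-,-] (faults so far: 1)
  step 2: ref 1 -> FAULT, frames=[2,1,-] (faults so far: 2)
  step 3: ref 2 -> HIT, frames=[2,1,-] (faults so far: 2)
  step 4: ref 2 -> HIT, frames=[2,1,-] (faults so far: 2)
  step 5: ref 4 -> FAULT, frames=[2,1,4] (faults so far: 3)
  step 6: ref 1 -> HIT, frames=[2,1,4] (faults so far: 3)
  step 7: ref 3 -> FAULT, evict 2, frames=[3,1,4] (faults so far: 4)
  step 8: ref 2 -> FAULT, evict 1, frames=[3,2,4] (faults so far: 5)
  step 9: ref 3 -> HIT, frames=[3,2,4] (faults so far: 5)
  step 10: ref 1 -> FAULT, evict 4, frames=[3,2,1] (faults so far: 6)
  step 11: ref 2 -> HIT, frames=[3,2,1] (faults so far: 6)
  step 12: ref 2 -> HIT, frames=[3,2,1] (faults so far: 6)
  step 13: ref 4 -> FAULT, evict 3, frames=[4,2,1] (faults so far: 7)
  step 14: ref 2 -> HIT, frames=[4,2,1] (faults so far: 7)
  FIFO total faults: 7
--- LRU ---
  step 0: ref 2 -> FAULT, frames=[2,-,-] (faults so far: 1)
  step 1: ref 2 -> HIT, frames=[2,-,-] (faults so far: 1)
  step 2: ref 1 -> FAULT, frames=[2,1,-] (faults so far: 2)
  step 3: ref 2 -> HIT, frames=[2,1,-] (faults so far: 2)
  step 4: ref 2 -> HIT, frames=[2,1,-] (faults so far: 2)
  step 5: ref 4 -> FAULT, frames=[2,1,4] (faults so far: 3)
  step 6: ref 1 -> HIT, frames=[2,1,4] (faults so far: 3)
  step 7: ref 3 -> FAULT, evict 2, frames=[3,1,4] (faults so far: 4)
  step 8: ref 2 -> FAULT, evict 4, frames=[3,1,2] (faults so far: 5)
  step 9: ref 3 -> HIT, frames=[3,1,2] (faults so far: 5)
  step 10: ref 1 -> HIT, frames=[3,1,2] (faults so far: 5)
  step 11: ref 2 -> HIT, frames=[3,1,2] (faults so far: 5)
  step 12: ref 2 -> HIT, frames=[3,1,2] (faults so far: 5)
  step 13: ref 4 -> FAULT, evict 3, frames=[4,1,2] (faults so far: 6)
  step 14: ref 2 -> HIT, frames=[4,1,2] (faults so far: 6)
  LRU total faults: 6
--- Optimal ---
  step 0: ref 2 -> FAULT, frames=[2,-,-] (faults so far: 1)
  step 1: ref 2 -> HIT, frames=[2,-,-] (faults so far: 1)
  step 2: ref 1 -> FAULT, frames=[2,1,-] (faults so far: 2)
  step 3: ref 2 -> HIT, frames=[2,1,-] (faults so far: 2)
  step 4: ref 2 -> HIT, frames=[2,1,-] (faults so far: 2)
  step 5: ref 4 -> FAULT, frames=[2,1,4] (faults so far: 3)
  step 6: ref 1 -> HIT, frames=[2,1,4] (faults so far: 3)
  step 7: ref 3 -> FAULT, evict 4, frames=[2,1,3] (faults so far: 4)
  step 8: ref 2 -> HIT, frames=[2,1,3] (faults so far: 4)
  step 9: ref 3 -> HIT, frames=[2,1,3] (faults so far: 4)
  step 10: ref 1 -> HIT, frames=[2,1,3] (faults so far: 4)
  step 11: ref 2 -> HIT, frames=[2,1,3] (faults so far: 4)
  step 12: ref 2 -> HIT, frames=[2,1,3] (faults so far: 4)
  step 13: ref 4 -> FAULT, evict 1, frames=[2,4,3] (faults so far: 5)
  step 14: ref 2 -> HIT, frames=[2,4,3] (faults so far: 5)
  Optimal total faults: 5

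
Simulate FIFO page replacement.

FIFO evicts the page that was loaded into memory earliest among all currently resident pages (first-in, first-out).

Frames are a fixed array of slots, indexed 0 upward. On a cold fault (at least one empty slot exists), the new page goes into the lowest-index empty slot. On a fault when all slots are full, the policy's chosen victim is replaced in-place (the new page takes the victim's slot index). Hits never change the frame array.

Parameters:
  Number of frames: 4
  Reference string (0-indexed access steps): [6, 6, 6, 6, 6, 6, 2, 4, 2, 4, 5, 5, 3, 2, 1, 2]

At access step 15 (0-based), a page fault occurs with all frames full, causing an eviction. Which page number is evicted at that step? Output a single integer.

Answer: 4

Derivation:
Step 0: ref 6 -> FAULT, frames=[6,-,-,-]
Step 1: ref 6 -> HIT, frames=[6,-,-,-]
Step 2: ref 6 -> HIT, frames=[6,-,-,-]
Step 3: ref 6 -> HIT, frames=[6,-,-,-]
Step 4: ref 6 -> HIT, frames=[6,-,-,-]
Step 5: ref 6 -> HIT, frames=[6,-,-,-]
Step 6: ref 2 -> FAULT, frames=[6,2,-,-]
Step 7: ref 4 -> FAULT, frames=[6,2,4,-]
Step 8: ref 2 -> HIT, frames=[6,2,4,-]
Step 9: ref 4 -> HIT, frames=[6,2,4,-]
Step 10: ref 5 -> FAULT, frames=[6,2,4,5]
Step 11: ref 5 -> HIT, frames=[6,2,4,5]
Step 12: ref 3 -> FAULT, evict 6, frames=[3,2,4,5]
Step 13: ref 2 -> HIT, frames=[3,2,4,5]
Step 14: ref 1 -> FAULT, evict 2, frames=[3,1,4,5]
Step 15: ref 2 -> FAULT, evict 4, frames=[3,1,2,5]
At step 15: evicted page 4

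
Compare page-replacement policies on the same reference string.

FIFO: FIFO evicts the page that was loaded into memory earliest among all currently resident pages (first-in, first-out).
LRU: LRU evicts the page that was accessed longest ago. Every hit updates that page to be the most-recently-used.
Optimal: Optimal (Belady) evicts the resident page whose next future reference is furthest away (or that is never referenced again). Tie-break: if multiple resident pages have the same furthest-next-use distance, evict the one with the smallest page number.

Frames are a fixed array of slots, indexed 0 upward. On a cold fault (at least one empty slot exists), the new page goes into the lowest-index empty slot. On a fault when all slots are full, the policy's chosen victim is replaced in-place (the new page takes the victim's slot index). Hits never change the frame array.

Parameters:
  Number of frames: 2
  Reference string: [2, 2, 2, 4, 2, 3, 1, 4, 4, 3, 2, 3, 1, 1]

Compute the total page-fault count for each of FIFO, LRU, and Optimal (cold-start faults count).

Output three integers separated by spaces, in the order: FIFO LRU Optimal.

Answer: 8 8 7

Derivation:
--- FIFO ---
  step 0: ref 2 -> FAULT, frames=[2,-] (faults so far: 1)
  step 1: ref 2 -> HIT, frames=[2,-] (faults so far: 1)
  step 2: ref 2 -> HIT, frames=[2,-] (faults so far: 1)
  step 3: ref 4 -> FAULT, frames=[2,4] (faults so far: 2)
  step 4: ref 2 -> HIT, frames=[2,4] (faults so far: 2)
  step 5: ref 3 -> FAULT, evict 2, frames=[3,4] (faults so far: 3)
  step 6: ref 1 -> FAULT, evict 4, frames=[3,1] (faults so far: 4)
  step 7: ref 4 -> FAULT, evict 3, frames=[4,1] (faults so far: 5)
  step 8: ref 4 -> HIT, frames=[4,1] (faults so far: 5)
  step 9: ref 3 -> FAULT, evict 1, frames=[4,3] (faults so far: 6)
  step 10: ref 2 -> FAULT, evict 4, frames=[2,3] (faults so far: 7)
  step 11: ref 3 -> HIT, frames=[2,3] (faults so far: 7)
  step 12: ref 1 -> FAULT, evict 3, frames=[2,1] (faults so far: 8)
  step 13: ref 1 -> HIT, frames=[2,1] (faults so far: 8)
  FIFO total faults: 8
--- LRU ---
  step 0: ref 2 -> FAULT, frames=[2,-] (faults so far: 1)
  step 1: ref 2 -> HIT, frames=[2,-] (faults so far: 1)
  step 2: ref 2 -> HIT, frames=[2,-] (faults so far: 1)
  step 3: ref 4 -> FAULT, frames=[2,4] (faults so far: 2)
  step 4: ref 2 -> HIT, frames=[2,4] (faults so far: 2)
  step 5: ref 3 -> FAULT, evict 4, frames=[2,3] (faults so far: 3)
  step 6: ref 1 -> FAULT, evict 2, frames=[1,3] (faults so far: 4)
  step 7: ref 4 -> FAULT, evict 3, frames=[1,4] (faults so far: 5)
  step 8: ref 4 -> HIT, frames=[1,4] (faults so far: 5)
  step 9: ref 3 -> FAULT, evict 1, frames=[3,4] (faults so far: 6)
  step 10: ref 2 -> FAULT, evict 4, frames=[3,2] (faults so far: 7)
  step 11: ref 3 -> HIT, frames=[3,2] (faults so far: 7)
  step 12: ref 1 -> FAULT, evict 2, frames=[3,1] (faults so far: 8)
  step 13: ref 1 -> HIT, frames=[3,1] (faults so far: 8)
  LRU total faults: 8
--- Optimal ---
  step 0: ref 2 -> FAULT, frames=[2,-] (faults so far: 1)
  step 1: ref 2 -> HIT, frames=[2,-] (faults so far: 1)
  step 2: ref 2 -> HIT, frames=[2,-] (faults so far: 1)
  step 3: ref 4 -> FAULT, frames=[2,4] (faults so far: 2)
  step 4: ref 2 -> HIT, frames=[2,4] (faults so far: 2)
  step 5: ref 3 -> FAULT, evict 2, frames=[3,4] (faults so far: 3)
  step 6: ref 1 -> FAULT, evict 3, frames=[1,4] (faults so far: 4)
  step 7: ref 4 -> HIT, frames=[1,4] (faults so far: 4)
  step 8: ref 4 -> HIT, frames=[1,4] (faults so far: 4)
  step 9: ref 3 -> FAULT, evict 4, frames=[1,3] (faults so far: 5)
  step 10: ref 2 -> FAULT, evict 1, frames=[2,3] (faults so far: 6)
  step 11: ref 3 -> HIT, frames=[2,3] (faults so far: 6)
  step 12: ref 1 -> FAULT, evict 2, frames=[1,3] (faults so far: 7)
  step 13: ref 1 -> HIT, frames=[1,3] (faults so far: 7)
  Optimal total faults: 7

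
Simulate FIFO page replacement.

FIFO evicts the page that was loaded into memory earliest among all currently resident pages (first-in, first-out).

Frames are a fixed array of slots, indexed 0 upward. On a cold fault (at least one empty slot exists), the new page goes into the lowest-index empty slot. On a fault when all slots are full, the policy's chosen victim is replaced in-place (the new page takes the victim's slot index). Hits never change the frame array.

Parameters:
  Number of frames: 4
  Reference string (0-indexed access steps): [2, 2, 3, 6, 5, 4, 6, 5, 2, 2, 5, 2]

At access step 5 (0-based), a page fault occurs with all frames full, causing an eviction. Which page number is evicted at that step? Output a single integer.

Answer: 2

Derivation:
Step 0: ref 2 -> FAULT, frames=[2,-,-,-]
Step 1: ref 2 -> HIT, frames=[2,-,-,-]
Step 2: ref 3 -> FAULT, frames=[2,3,-,-]
Step 3: ref 6 -> FAULT, frames=[2,3,6,-]
Step 4: ref 5 -> FAULT, frames=[2,3,6,5]
Step 5: ref 4 -> FAULT, evict 2, frames=[4,3,6,5]
At step 5: evicted page 2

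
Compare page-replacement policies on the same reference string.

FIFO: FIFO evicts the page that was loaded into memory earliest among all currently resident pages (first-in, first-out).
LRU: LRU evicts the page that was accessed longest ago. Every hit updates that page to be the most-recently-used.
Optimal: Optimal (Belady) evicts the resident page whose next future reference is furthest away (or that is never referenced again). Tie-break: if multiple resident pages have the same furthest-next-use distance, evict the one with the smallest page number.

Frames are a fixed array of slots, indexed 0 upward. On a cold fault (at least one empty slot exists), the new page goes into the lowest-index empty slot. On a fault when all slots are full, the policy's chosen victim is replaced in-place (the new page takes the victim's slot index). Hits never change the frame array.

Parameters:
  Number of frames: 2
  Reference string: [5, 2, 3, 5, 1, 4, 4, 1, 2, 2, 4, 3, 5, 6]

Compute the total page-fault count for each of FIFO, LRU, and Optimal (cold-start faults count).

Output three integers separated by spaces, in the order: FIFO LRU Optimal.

Answer: 10 11 9

Derivation:
--- FIFO ---
  step 0: ref 5 -> FAULT, frames=[5,-] (faults so far: 1)
  step 1: ref 2 -> FAULT, frames=[5,2] (faults so far: 2)
  step 2: ref 3 -> FAULT, evict 5, frames=[3,2] (faults so far: 3)
  step 3: ref 5 -> FAULT, evict 2, frames=[3,5] (faults so far: 4)
  step 4: ref 1 -> FAULT, evict 3, frames=[1,5] (faults so far: 5)
  step 5: ref 4 -> FAULT, evict 5, frames=[1,4] (faults so far: 6)
  step 6: ref 4 -> HIT, frames=[1,4] (faults so far: 6)
  step 7: ref 1 -> HIT, frames=[1,4] (faults so far: 6)
  step 8: ref 2 -> FAULT, evict 1, frames=[2,4] (faults so far: 7)
  step 9: ref 2 -> HIT, frames=[2,4] (faults so far: 7)
  step 10: ref 4 -> HIT, frames=[2,4] (faults so far: 7)
  step 11: ref 3 -> FAULT, evict 4, frames=[2,3] (faults so far: 8)
  step 12: ref 5 -> FAULT, evict 2, frames=[5,3] (faults so far: 9)
  step 13: ref 6 -> FAULT, evict 3, frames=[5,6] (faults so far: 10)
  FIFO total faults: 10
--- LRU ---
  step 0: ref 5 -> FAULT, frames=[5,-] (faults so far: 1)
  step 1: ref 2 -> FAULT, frames=[5,2] (faults so far: 2)
  step 2: ref 3 -> FAULT, evict 5, frames=[3,2] (faults so far: 3)
  step 3: ref 5 -> FAULT, evict 2, frames=[3,5] (faults so far: 4)
  step 4: ref 1 -> FAULT, evict 3, frames=[1,5] (faults so far: 5)
  step 5: ref 4 -> FAULT, evict 5, frames=[1,4] (faults so far: 6)
  step 6: ref 4 -> HIT, frames=[1,4] (faults so far: 6)
  step 7: ref 1 -> HIT, frames=[1,4] (faults so far: 6)
  step 8: ref 2 -> FAULT, evict 4, frames=[1,2] (faults so far: 7)
  step 9: ref 2 -> HIT, frames=[1,2] (faults so far: 7)
  step 10: ref 4 -> FAULT, evict 1, frames=[4,2] (faults so far: 8)
  step 11: ref 3 -> FAULT, evict 2, frames=[4,3] (faults so far: 9)
  step 12: ref 5 -> FAULT, evict 4, frames=[5,3] (faults so far: 10)
  step 13: ref 6 -> FAULT, evict 3, frames=[5,6] (faults so far: 11)
  LRU total faults: 11
--- Optimal ---
  step 0: ref 5 -> FAULT, frames=[5,-] (faults so far: 1)
  step 1: ref 2 -> FAULT, frames=[5,2] (faults so far: 2)
  step 2: ref 3 -> FAULT, evict 2, frames=[5,3] (faults so far: 3)
  step 3: ref 5 -> HIT, frames=[5,3] (faults so far: 3)
  step 4: ref 1 -> FAULT, evict 5, frames=[1,3] (faults so far: 4)
  step 5: ref 4 -> FAULT, evict 3, frames=[1,4] (faults so far: 5)
  step 6: ref 4 -> HIT, frames=[1,4] (faults so far: 5)
  step 7: ref 1 -> HIT, frames=[1,4] (faults so far: 5)
  step 8: ref 2 -> FAULT, evict 1, frames=[2,4] (faults so far: 6)
  step 9: ref 2 -> HIT, frames=[2,4] (faults so far: 6)
  step 10: ref 4 -> HIT, frames=[2,4] (faults so far: 6)
  step 11: ref 3 -> FAULT, evict 2, frames=[3,4] (faults so far: 7)
  step 12: ref 5 -> FAULT, evict 3, frames=[5,4] (faults so far: 8)
  step 13: ref 6 -> FAULT, evict 4, frames=[5,6] (faults so far: 9)
  Optimal total faults: 9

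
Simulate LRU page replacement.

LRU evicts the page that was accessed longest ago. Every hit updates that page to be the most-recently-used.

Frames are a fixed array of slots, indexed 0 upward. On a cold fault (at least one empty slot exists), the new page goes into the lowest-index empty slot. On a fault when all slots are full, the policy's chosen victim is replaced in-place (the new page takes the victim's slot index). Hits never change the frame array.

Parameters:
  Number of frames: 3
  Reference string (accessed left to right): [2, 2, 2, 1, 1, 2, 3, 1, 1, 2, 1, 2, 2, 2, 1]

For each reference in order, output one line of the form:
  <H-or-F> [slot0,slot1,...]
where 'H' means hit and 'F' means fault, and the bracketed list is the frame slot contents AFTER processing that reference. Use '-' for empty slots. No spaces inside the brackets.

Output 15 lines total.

F [2,-,-]
H [2,-,-]
H [2,-,-]
F [2,1,-]
H [2,1,-]
H [2,1,-]
F [2,1,3]
H [2,1,3]
H [2,1,3]
H [2,1,3]
H [2,1,3]
H [2,1,3]
H [2,1,3]
H [2,1,3]
H [2,1,3]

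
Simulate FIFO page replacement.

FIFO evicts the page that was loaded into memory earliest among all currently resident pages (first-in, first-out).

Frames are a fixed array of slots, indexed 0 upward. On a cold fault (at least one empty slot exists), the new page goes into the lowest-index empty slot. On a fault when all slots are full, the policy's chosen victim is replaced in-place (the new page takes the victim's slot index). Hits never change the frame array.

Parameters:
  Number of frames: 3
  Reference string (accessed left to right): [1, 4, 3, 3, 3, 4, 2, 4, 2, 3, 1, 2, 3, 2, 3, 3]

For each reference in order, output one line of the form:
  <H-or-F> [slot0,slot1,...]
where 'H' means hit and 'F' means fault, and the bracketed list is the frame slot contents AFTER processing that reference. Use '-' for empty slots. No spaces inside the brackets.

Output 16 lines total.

F [1,-,-]
F [1,4,-]
F [1,4,3]
H [1,4,3]
H [1,4,3]
H [1,4,3]
F [2,4,3]
H [2,4,3]
H [2,4,3]
H [2,4,3]
F [2,1,3]
H [2,1,3]
H [2,1,3]
H [2,1,3]
H [2,1,3]
H [2,1,3]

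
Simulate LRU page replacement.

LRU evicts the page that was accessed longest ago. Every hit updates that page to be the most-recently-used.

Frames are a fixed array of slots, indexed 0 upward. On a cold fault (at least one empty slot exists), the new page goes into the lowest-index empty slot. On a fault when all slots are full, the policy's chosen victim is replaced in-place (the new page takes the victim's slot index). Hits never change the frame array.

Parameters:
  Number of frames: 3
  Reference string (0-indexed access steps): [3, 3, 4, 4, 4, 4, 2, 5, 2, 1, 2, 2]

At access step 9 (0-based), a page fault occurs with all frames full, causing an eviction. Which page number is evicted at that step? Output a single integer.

Step 0: ref 3 -> FAULT, frames=[3,-,-]
Step 1: ref 3 -> HIT, frames=[3,-,-]
Step 2: ref 4 -> FAULT, frames=[3,4,-]
Step 3: ref 4 -> HIT, frames=[3,4,-]
Step 4: ref 4 -> HIT, frames=[3,4,-]
Step 5: ref 4 -> HIT, frames=[3,4,-]
Step 6: ref 2 -> FAULT, frames=[3,4,2]
Step 7: ref 5 -> FAULT, evict 3, frames=[5,4,2]
Step 8: ref 2 -> HIT, frames=[5,4,2]
Step 9: ref 1 -> FAULT, evict 4, frames=[5,1,2]
At step 9: evicted page 4

Answer: 4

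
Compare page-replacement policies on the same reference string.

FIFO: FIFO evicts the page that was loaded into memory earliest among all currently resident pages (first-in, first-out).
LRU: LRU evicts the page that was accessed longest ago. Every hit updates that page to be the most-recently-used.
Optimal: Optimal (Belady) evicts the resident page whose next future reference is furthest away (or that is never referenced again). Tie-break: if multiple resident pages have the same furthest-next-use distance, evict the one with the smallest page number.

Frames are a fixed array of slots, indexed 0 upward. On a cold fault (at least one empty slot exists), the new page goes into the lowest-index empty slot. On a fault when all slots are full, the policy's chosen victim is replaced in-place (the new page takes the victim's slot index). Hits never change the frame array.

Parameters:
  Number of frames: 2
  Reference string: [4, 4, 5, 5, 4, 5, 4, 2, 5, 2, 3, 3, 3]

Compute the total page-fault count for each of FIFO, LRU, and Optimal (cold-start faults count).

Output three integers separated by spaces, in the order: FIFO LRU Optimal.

--- FIFO ---
  step 0: ref 4 -> FAULT, frames=[4,-] (faults so far: 1)
  step 1: ref 4 -> HIT, frames=[4,-] (faults so far: 1)
  step 2: ref 5 -> FAULT, frames=[4,5] (faults so far: 2)
  step 3: ref 5 -> HIT, frames=[4,5] (faults so far: 2)
  step 4: ref 4 -> HIT, frames=[4,5] (faults so far: 2)
  step 5: ref 5 -> HIT, frames=[4,5] (faults so far: 2)
  step 6: ref 4 -> HIT, frames=[4,5] (faults so far: 2)
  step 7: ref 2 -> FAULT, evict 4, frames=[2,5] (faults so far: 3)
  step 8: ref 5 -> HIT, frames=[2,5] (faults so far: 3)
  step 9: ref 2 -> HIT, frames=[2,5] (faults so far: 3)
  step 10: ref 3 -> FAULT, evict 5, frames=[2,3] (faults so far: 4)
  step 11: ref 3 -> HIT, frames=[2,3] (faults so far: 4)
  step 12: ref 3 -> HIT, frames=[2,3] (faults so far: 4)
  FIFO total faults: 4
--- LRU ---
  step 0: ref 4 -> FAULT, frames=[4,-] (faults so far: 1)
  step 1: ref 4 -> HIT, frames=[4,-] (faults so far: 1)
  step 2: ref 5 -> FAULT, frames=[4,5] (faults so far: 2)
  step 3: ref 5 -> HIT, frames=[4,5] (faults so far: 2)
  step 4: ref 4 -> HIT, frames=[4,5] (faults so far: 2)
  step 5: ref 5 -> HIT, frames=[4,5] (faults so far: 2)
  step 6: ref 4 -> HIT, frames=[4,5] (faults so far: 2)
  step 7: ref 2 -> FAULT, evict 5, frames=[4,2] (faults so far: 3)
  step 8: ref 5 -> FAULT, evict 4, frames=[5,2] (faults so far: 4)
  step 9: ref 2 -> HIT, frames=[5,2] (faults so far: 4)
  step 10: ref 3 -> FAULT, evict 5, frames=[3,2] (faults so far: 5)
  step 11: ref 3 -> HIT, frames=[3,2] (faults so far: 5)
  step 12: ref 3 -> HIT, frames=[3,2] (faults so far: 5)
  LRU total faults: 5
--- Optimal ---
  step 0: ref 4 -> FAULT, frames=[4,-] (faults so far: 1)
  step 1: ref 4 -> HIT, frames=[4,-] (faults so far: 1)
  step 2: ref 5 -> FAULT, frames=[4,5] (faults so far: 2)
  step 3: ref 5 -> HIT, frames=[4,5] (faults so far: 2)
  step 4: ref 4 -> HIT, frames=[4,5] (faults so far: 2)
  step 5: ref 5 -> HIT, frames=[4,5] (faults so far: 2)
  step 6: ref 4 -> HIT, frames=[4,5] (faults so far: 2)
  step 7: ref 2 -> FAULT, evict 4, frames=[2,5] (faults so far: 3)
  step 8: ref 5 -> HIT, frames=[2,5] (faults so far: 3)
  step 9: ref 2 -> HIT, frames=[2,5] (faults so far: 3)
  step 10: ref 3 -> FAULT, evict 2, frames=[3,5] (faults so far: 4)
  step 11: ref 3 -> HIT, frames=[3,5] (faults so far: 4)
  step 12: ref 3 -> HIT, frames=[3,5] (faults so far: 4)
  Optimal total faults: 4

Answer: 4 5 4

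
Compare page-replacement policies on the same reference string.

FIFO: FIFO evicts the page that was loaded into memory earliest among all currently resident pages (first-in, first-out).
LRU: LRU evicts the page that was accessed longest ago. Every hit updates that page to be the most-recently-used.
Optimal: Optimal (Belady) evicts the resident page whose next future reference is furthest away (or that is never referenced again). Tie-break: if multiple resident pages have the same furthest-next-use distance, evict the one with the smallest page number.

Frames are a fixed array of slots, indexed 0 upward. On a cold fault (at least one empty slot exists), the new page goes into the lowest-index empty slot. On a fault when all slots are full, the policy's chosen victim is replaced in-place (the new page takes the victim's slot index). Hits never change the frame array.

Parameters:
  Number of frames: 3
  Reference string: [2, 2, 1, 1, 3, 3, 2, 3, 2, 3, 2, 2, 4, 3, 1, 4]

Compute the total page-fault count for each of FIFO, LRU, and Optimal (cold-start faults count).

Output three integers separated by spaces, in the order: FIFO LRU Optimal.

--- FIFO ---
  step 0: ref 2 -> FAULT, frames=[2,-,-] (faults so far: 1)
  step 1: ref 2 -> HIT, frames=[2,-,-] (faults so far: 1)
  step 2: ref 1 -> FAULT, frames=[2,1,-] (faults so far: 2)
  step 3: ref 1 -> HIT, frames=[2,1,-] (faults so far: 2)
  step 4: ref 3 -> FAULT, frames=[2,1,3] (faults so far: 3)
  step 5: ref 3 -> HIT, frames=[2,1,3] (faults so far: 3)
  step 6: ref 2 -> HIT, frames=[2,1,3] (faults so far: 3)
  step 7: ref 3 -> HIT, frames=[2,1,3] (faults so far: 3)
  step 8: ref 2 -> HIT, frames=[2,1,3] (faults so far: 3)
  step 9: ref 3 -> HIT, frames=[2,1,3] (faults so far: 3)
  step 10: ref 2 -> HIT, frames=[2,1,3] (faults so far: 3)
  step 11: ref 2 -> HIT, frames=[2,1,3] (faults so far: 3)
  step 12: ref 4 -> FAULT, evict 2, frames=[4,1,3] (faults so far: 4)
  step 13: ref 3 -> HIT, frames=[4,1,3] (faults so far: 4)
  step 14: ref 1 -> HIT, frames=[4,1,3] (faults so far: 4)
  step 15: ref 4 -> HIT, frames=[4,1,3] (faults so far: 4)
  FIFO total faults: 4
--- LRU ---
  step 0: ref 2 -> FAULT, frames=[2,-,-] (faults so far: 1)
  step 1: ref 2 -> HIT, frames=[2,-,-] (faults so far: 1)
  step 2: ref 1 -> FAULT, frames=[2,1,-] (faults so far: 2)
  step 3: ref 1 -> HIT, frames=[2,1,-] (faults so far: 2)
  step 4: ref 3 -> FAULT, frames=[2,1,3] (faults so far: 3)
  step 5: ref 3 -> HIT, frames=[2,1,3] (faults so far: 3)
  step 6: ref 2 -> HIT, frames=[2,1,3] (faults so far: 3)
  step 7: ref 3 -> HIT, frames=[2,1,3] (faults so far: 3)
  step 8: ref 2 -> HIT, frames=[2,1,3] (faults so far: 3)
  step 9: ref 3 -> HIT, frames=[2,1,3] (faults so far: 3)
  step 10: ref 2 -> HIT, frames=[2,1,3] (faults so far: 3)
  step 11: ref 2 -> HIT, frames=[2,1,3] (faults so far: 3)
  step 12: ref 4 -> FAULT, evict 1, frames=[2,4,3] (faults so far: 4)
  step 13: ref 3 -> HIT, frames=[2,4,3] (faults so far: 4)
  step 14: ref 1 -> FAULT, evict 2, frames=[1,4,3] (faults so far: 5)
  step 15: ref 4 -> HIT, frames=[1,4,3] (faults so far: 5)
  LRU total faults: 5
--- Optimal ---
  step 0: ref 2 -> FAULT, frames=[2,-,-] (faults so far: 1)
  step 1: ref 2 -> HIT, frames=[2,-,-] (faults so far: 1)
  step 2: ref 1 -> FAULT, frames=[2,1,-] (faults so far: 2)
  step 3: ref 1 -> HIT, frames=[2,1,-] (faults so far: 2)
  step 4: ref 3 -> FAULT, frames=[2,1,3] (faults so far: 3)
  step 5: ref 3 -> HIT, frames=[2,1,3] (faults so far: 3)
  step 6: ref 2 -> HIT, frames=[2,1,3] (faults so far: 3)
  step 7: ref 3 -> HIT, frames=[2,1,3] (faults so far: 3)
  step 8: ref 2 -> HIT, frames=[2,1,3] (faults so far: 3)
  step 9: ref 3 -> HIT, frames=[2,1,3] (faults so far: 3)
  step 10: ref 2 -> HIT, frames=[2,1,3] (faults so far: 3)
  step 11: ref 2 -> HIT, frames=[2,1,3] (faults so far: 3)
  step 12: ref 4 -> FAULT, evict 2, frames=[4,1,3] (faults so far: 4)
  step 13: ref 3 -> HIT, frames=[4,1,3] (faults so far: 4)
  step 14: ref 1 -> HIT, frames=[4,1,3] (faults so far: 4)
  step 15: ref 4 -> HIT, frames=[4,1,3] (faults so far: 4)
  Optimal total faults: 4

Answer: 4 5 4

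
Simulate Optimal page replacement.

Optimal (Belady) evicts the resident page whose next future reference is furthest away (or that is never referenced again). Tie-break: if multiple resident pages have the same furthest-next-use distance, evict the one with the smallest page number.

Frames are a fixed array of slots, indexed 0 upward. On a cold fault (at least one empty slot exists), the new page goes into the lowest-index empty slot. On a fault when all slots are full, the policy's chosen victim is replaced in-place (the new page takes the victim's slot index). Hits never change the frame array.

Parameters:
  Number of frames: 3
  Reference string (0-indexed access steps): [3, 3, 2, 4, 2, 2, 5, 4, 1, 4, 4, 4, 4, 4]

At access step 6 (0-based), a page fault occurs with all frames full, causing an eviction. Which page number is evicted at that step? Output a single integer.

Step 0: ref 3 -> FAULT, frames=[3,-,-]
Step 1: ref 3 -> HIT, frames=[3,-,-]
Step 2: ref 2 -> FAULT, frames=[3,2,-]
Step 3: ref 4 -> FAULT, frames=[3,2,4]
Step 4: ref 2 -> HIT, frames=[3,2,4]
Step 5: ref 2 -> HIT, frames=[3,2,4]
Step 6: ref 5 -> FAULT, evict 2, frames=[3,5,4]
At step 6: evicted page 2

Answer: 2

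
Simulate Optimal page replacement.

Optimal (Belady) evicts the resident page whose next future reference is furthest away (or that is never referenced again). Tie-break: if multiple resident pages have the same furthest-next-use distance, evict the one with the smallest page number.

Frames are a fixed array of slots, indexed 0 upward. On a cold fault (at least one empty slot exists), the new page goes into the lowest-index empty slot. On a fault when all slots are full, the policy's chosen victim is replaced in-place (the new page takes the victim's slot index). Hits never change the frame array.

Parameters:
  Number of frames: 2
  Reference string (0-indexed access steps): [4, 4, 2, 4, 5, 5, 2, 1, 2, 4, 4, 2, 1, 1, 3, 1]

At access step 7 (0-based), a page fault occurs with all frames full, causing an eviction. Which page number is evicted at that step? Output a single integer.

Step 0: ref 4 -> FAULT, frames=[4,-]
Step 1: ref 4 -> HIT, frames=[4,-]
Step 2: ref 2 -> FAULT, frames=[4,2]
Step 3: ref 4 -> HIT, frames=[4,2]
Step 4: ref 5 -> FAULT, evict 4, frames=[5,2]
Step 5: ref 5 -> HIT, frames=[5,2]
Step 6: ref 2 -> HIT, frames=[5,2]
Step 7: ref 1 -> FAULT, evict 5, frames=[1,2]
At step 7: evicted page 5

Answer: 5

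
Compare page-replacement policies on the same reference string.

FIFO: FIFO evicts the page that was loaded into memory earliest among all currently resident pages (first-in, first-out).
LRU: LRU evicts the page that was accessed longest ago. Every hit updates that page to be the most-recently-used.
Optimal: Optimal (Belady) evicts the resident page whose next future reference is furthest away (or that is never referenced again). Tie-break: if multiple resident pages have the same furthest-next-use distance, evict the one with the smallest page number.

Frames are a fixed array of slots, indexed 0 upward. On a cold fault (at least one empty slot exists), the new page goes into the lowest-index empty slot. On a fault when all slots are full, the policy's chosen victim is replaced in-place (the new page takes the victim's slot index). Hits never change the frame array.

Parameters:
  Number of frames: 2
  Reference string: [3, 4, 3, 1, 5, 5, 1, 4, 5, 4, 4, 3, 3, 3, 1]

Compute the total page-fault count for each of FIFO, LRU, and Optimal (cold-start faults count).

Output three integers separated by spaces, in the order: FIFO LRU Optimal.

--- FIFO ---
  step 0: ref 3 -> FAULT, frames=[3,-] (faults so far: 1)
  step 1: ref 4 -> FAULT, frames=[3,4] (faults so far: 2)
  step 2: ref 3 -> HIT, frames=[3,4] (faults so far: 2)
  step 3: ref 1 -> FAULT, evict 3, frames=[1,4] (faults so far: 3)
  step 4: ref 5 -> FAULT, evict 4, frames=[1,5] (faults so far: 4)
  step 5: ref 5 -> HIT, frames=[1,5] (faults so far: 4)
  step 6: ref 1 -> HIT, frames=[1,5] (faults so far: 4)
  step 7: ref 4 -> FAULT, evict 1, frames=[4,5] (faults so far: 5)
  step 8: ref 5 -> HIT, frames=[4,5] (faults so far: 5)
  step 9: ref 4 -> HIT, frames=[4,5] (faults so far: 5)
  step 10: ref 4 -> HIT, frames=[4,5] (faults so far: 5)
  step 11: ref 3 -> FAULT, evict 5, frames=[4,3] (faults so far: 6)
  step 12: ref 3 -> HIT, frames=[4,3] (faults so far: 6)
  step 13: ref 3 -> HIT, frames=[4,3] (faults so far: 6)
  step 14: ref 1 -> FAULT, evict 4, frames=[1,3] (faults so far: 7)
  FIFO total faults: 7
--- LRU ---
  step 0: ref 3 -> FAULT, frames=[3,-] (faults so far: 1)
  step 1: ref 4 -> FAULT, frames=[3,4] (faults so far: 2)
  step 2: ref 3 -> HIT, frames=[3,4] (faults so far: 2)
  step 3: ref 1 -> FAULT, evict 4, frames=[3,1] (faults so far: 3)
  step 4: ref 5 -> FAULT, evict 3, frames=[5,1] (faults so far: 4)
  step 5: ref 5 -> HIT, frames=[5,1] (faults so far: 4)
  step 6: ref 1 -> HIT, frames=[5,1] (faults so far: 4)
  step 7: ref 4 -> FAULT, evict 5, frames=[4,1] (faults so far: 5)
  step 8: ref 5 -> FAULT, evict 1, frames=[4,5] (faults so far: 6)
  step 9: ref 4 -> HIT, frames=[4,5] (faults so far: 6)
  step 10: ref 4 -> HIT, frames=[4,5] (faults so far: 6)
  step 11: ref 3 -> FAULT, evict 5, frames=[4,3] (faults so far: 7)
  step 12: ref 3 -> HIT, frames=[4,3] (faults so far: 7)
  step 13: ref 3 -> HIT, frames=[4,3] (faults so far: 7)
  step 14: ref 1 -> FAULT, evict 4, frames=[1,3] (faults so far: 8)
  LRU total faults: 8
--- Optimal ---
  step 0: ref 3 -> FAULT, frames=[3,-] (faults so far: 1)
  step 1: ref 4 -> FAULT, frames=[3,4] (faults so far: 2)
  step 2: ref 3 -> HIT, frames=[3,4] (faults so far: 2)
  step 3: ref 1 -> FAULT, evict 3, frames=[1,4] (faults so far: 3)
  step 4: ref 5 -> FAULT, evict 4, frames=[1,5] (faults so far: 4)
  step 5: ref 5 -> HIT, frames=[1,5] (faults so far: 4)
  step 6: ref 1 -> HIT, frames=[1,5] (faults so far: 4)
  step 7: ref 4 -> FAULT, evict 1, frames=[4,5] (faults so far: 5)
  step 8: ref 5 -> HIT, frames=[4,5] (faults so far: 5)
  step 9: ref 4 -> HIT, frames=[4,5] (faults so far: 5)
  step 10: ref 4 -> HIT, frames=[4,5] (faults so far: 5)
  step 11: ref 3 -> FAULT, evict 4, frames=[3,5] (faults so far: 6)
  step 12: ref 3 -> HIT, frames=[3,5] (faults so far: 6)
  step 13: ref 3 -> HIT, frames=[3,5] (faults so far: 6)
  step 14: ref 1 -> FAULT, evict 3, frames=[1,5] (faults so far: 7)
  Optimal total faults: 7

Answer: 7 8 7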